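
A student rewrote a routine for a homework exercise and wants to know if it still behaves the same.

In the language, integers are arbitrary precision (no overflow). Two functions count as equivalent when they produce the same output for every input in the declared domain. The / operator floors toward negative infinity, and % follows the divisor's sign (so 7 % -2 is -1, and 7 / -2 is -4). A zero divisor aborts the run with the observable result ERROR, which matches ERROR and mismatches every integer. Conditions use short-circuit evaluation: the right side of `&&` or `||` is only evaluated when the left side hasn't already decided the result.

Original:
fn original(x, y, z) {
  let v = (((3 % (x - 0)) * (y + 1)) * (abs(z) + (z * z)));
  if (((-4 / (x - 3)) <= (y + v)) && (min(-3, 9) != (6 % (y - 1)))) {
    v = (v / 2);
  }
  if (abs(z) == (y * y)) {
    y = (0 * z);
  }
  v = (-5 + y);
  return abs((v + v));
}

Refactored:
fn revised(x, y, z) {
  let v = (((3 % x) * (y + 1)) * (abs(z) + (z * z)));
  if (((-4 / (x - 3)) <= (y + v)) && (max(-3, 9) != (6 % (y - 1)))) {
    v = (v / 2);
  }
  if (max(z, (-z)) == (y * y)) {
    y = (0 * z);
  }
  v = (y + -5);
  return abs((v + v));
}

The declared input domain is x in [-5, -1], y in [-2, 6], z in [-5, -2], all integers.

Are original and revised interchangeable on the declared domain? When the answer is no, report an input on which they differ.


Equivalent. The one real change (`min(-3, 9)` became `max(-3, 9)`) has no effect anywhere in the declared ranges.
Every one of the 180 inputs gives matching results.
Spot check at x=-2, y=5, z=-4 — original: v becomes -120; next (((-4 / (x - 3)) <= (y + v)) && (min(-3, 9) != (6 % (y - 1)))) evaluates to false; next (abs(z) == (y * y)) evaluates to false; next v becomes 0; next final value 0. revised: v becomes -120; next (((-4 / (x - 3)) <= (y + v)) && (max(-3, 9) != (6 % (y - 1)))) evaluates to false; next (max(z, (-z)) == (y * y)) evaluates to false; next v becomes 0; next final value 0. Both give 0.
verdict: equivalent


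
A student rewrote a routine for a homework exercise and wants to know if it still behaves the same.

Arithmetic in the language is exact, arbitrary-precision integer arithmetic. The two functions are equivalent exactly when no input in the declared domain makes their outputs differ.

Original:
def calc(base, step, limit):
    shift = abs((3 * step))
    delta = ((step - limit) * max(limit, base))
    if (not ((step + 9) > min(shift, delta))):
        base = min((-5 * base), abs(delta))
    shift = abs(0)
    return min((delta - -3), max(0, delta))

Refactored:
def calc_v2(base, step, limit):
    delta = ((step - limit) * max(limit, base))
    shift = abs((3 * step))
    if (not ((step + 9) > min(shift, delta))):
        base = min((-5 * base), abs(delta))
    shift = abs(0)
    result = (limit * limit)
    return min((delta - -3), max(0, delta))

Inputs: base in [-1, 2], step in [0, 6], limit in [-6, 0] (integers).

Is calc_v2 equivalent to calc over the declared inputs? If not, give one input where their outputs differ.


Comparing the listings, the differences include: arithmetic usage differs; and statement counts differ; and local variable names differ.
As a probe, take base=0, step=4, limit=-4: calc runs shift = 12; delta = 0; (not ((step + 9) > min(shift, delta))) -> false; shift = 0; return 0; calc_v2 runs delta = 0; shift = 12; (not ((step + 9) > min(shift, delta))) -> false; shift = 0; result = 16; return 0; both end at 0.
Across all 196 domain points the two functions coincide.
verdict: equivalent


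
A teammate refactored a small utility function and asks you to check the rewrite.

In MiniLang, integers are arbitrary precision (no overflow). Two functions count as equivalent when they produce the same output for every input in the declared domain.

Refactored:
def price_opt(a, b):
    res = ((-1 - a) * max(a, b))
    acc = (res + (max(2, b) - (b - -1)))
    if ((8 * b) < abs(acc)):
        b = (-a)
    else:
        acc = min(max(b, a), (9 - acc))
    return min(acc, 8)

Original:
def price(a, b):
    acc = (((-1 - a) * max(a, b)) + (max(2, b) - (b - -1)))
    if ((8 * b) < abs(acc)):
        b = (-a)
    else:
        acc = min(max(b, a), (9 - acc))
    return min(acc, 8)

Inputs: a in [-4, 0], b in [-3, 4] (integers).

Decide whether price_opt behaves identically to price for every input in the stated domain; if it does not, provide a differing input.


Side by side, the visible changes include: statement counts differ, local variable names differ.
Tracing a=-3, b=2: price: acc=3, then ((8 * b) < abs(acc)) is false, then acc=2, then returns 2 | price_opt: res=4, then acc=3, then ((8 * b) < abs(acc)) is false, then acc=2, then returns 2 — matching result 2.
An exhaustive pass over the 40 declared inputs shows identical outputs.
verdict: equivalent


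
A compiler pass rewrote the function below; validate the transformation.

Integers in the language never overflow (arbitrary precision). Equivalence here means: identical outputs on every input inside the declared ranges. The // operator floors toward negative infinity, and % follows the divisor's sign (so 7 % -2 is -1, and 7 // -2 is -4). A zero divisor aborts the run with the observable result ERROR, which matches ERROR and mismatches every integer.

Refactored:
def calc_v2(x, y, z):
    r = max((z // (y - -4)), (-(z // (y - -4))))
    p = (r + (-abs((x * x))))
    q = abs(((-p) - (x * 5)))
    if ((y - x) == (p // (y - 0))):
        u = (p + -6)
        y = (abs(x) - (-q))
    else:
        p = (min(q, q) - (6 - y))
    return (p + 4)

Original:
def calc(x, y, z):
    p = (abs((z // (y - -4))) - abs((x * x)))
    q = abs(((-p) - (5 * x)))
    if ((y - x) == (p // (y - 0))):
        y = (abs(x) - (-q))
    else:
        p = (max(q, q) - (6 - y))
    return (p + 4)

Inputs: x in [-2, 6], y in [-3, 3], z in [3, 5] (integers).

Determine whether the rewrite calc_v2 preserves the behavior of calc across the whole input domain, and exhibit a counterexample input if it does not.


The one real change (`max(q, q)` became `min(q, q)`) has no effect anywhere in the declared ranges.
Tracing x=4, y=0, z=3: calc: p := -16 | q := 4 | divide-by-zero, output ERROR | calc_v2: r := 0 | p := -16 | q := 4 | divide-by-zero, output ERROR — matching result ERROR.
An exhaustive pass over the 189 declared inputs shows identical outputs.
verdict: equivalent


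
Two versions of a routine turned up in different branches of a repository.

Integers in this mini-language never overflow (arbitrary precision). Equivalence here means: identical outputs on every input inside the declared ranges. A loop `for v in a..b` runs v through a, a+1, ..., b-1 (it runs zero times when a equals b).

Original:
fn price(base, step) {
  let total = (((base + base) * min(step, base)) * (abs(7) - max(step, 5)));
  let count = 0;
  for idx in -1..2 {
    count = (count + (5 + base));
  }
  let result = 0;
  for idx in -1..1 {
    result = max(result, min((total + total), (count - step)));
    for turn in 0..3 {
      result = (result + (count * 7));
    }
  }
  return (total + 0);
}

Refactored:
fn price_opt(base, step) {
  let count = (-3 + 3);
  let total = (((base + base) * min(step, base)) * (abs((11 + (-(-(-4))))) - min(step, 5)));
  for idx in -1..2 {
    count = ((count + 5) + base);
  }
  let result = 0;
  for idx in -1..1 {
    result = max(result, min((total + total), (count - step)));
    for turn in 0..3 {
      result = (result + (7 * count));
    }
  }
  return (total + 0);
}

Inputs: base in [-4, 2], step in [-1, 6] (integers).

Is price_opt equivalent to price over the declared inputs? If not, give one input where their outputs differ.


There is a counterexample at base=-4, step=-1: 64 on one side, 256 on the other.
price: total := 64 | count := 0 | iter idx=-1: | count := 1 | iter idx=0: | count := 2 | iter idx=1: | count := 3 | result := 0 | iter idx=-1: | result := 4 | iter turn=0: | result := 25 | iter turn=1: | result := 46 | iter turn=2: | result := 67 | iter idx=0: | result := 67 | iter turn=0: | result := 88 | iter turn=1: | result := 109 | iter turn=2: | result := 130 | result 64
price_opt: count := 0 | total := 256 | iter idx=-1: | count := 1 | iter idx=0: | count := 2 | iter idx=1: | count := 3 | result := 0 | iter idx=-1: | result := 4 | iter turn=0: | result := 25 | iter turn=1: | result := 46 | iter turn=2: | result := 67 | iter idx=0: | result := 67 | iter turn=0: | result := 88 | iter turn=1: | result := 109 | iter turn=2: | result := 130 | result 256
verdict: not equivalent; witness: base=-4, step=-1


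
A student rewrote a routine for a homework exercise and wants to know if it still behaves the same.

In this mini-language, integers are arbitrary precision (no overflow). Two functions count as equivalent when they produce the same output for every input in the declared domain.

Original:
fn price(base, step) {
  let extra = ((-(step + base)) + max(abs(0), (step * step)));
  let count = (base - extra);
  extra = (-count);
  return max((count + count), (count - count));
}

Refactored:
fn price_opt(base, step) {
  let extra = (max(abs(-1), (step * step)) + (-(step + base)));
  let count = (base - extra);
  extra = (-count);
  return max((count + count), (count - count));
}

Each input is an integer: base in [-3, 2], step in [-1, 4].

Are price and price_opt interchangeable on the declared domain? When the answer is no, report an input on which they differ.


Not equivalent: base=1, step=0 separates them (4 vs 2).
price: extra=-1, then count=2, then extra=-2, then returns 4
price_opt: extra=0, then count=1, then extra=-1, then returns 2
verdict: not equivalent; witness: base=1, step=0


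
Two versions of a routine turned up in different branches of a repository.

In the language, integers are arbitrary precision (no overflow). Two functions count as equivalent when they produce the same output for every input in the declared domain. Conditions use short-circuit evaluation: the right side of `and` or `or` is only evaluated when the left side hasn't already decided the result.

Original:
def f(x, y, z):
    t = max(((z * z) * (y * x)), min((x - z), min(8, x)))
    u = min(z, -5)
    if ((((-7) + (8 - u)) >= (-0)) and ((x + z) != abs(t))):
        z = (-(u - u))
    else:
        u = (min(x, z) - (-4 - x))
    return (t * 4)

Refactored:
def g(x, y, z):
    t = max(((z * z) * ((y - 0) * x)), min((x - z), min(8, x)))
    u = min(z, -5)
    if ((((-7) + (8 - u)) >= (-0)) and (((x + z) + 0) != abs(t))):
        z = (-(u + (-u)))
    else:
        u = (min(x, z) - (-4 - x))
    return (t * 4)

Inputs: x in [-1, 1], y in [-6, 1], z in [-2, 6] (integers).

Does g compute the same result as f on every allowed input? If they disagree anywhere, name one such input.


This is a faithful refactor — constant usage differs, arithmetic usage differs, but the computed results match everywhere.
Tracing x=0, y=-4, z=-1: f: t := 0 | u := -5 | ((((-7) + (8 - u)) >= (-0)) and ((x + z) != abs(t))): true | z := 0 | result 0 | g: t := 0 | u := -5 | ((((-7) + (8 - u)) >= (-0)) and (((x + z) + 0) != abs(t))): true | z := 0 | result 0 — matching result 0.
Checked all 216 inputs in the declared domain: the outputs agree on every one.
verdict: equivalent


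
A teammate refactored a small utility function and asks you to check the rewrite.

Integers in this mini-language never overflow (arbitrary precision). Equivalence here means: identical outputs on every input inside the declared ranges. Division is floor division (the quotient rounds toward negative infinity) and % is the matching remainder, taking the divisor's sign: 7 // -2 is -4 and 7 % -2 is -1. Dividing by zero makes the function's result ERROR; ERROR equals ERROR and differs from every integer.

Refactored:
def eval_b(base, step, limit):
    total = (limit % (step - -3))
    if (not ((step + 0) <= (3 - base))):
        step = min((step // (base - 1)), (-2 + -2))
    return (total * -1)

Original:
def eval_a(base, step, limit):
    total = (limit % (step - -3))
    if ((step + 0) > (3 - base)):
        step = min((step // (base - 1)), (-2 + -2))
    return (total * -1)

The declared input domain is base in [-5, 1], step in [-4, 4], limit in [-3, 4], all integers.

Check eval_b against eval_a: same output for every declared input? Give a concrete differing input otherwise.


The two versions differ — the changes include comparison usage differs; also boolean connective usage differs.
One worked example (base=1, step=-1, limit=1) — eval_a: total = 1; ((step + 0) > (3 - base)) -> false; return -1; eval_b: total = 1; (not ((step + 0) <= (3 - base))) -> false; return -1; agreement on -1.
An exhaustive pass over the 504 declared inputs shows identical outputs.
verdict: equivalent


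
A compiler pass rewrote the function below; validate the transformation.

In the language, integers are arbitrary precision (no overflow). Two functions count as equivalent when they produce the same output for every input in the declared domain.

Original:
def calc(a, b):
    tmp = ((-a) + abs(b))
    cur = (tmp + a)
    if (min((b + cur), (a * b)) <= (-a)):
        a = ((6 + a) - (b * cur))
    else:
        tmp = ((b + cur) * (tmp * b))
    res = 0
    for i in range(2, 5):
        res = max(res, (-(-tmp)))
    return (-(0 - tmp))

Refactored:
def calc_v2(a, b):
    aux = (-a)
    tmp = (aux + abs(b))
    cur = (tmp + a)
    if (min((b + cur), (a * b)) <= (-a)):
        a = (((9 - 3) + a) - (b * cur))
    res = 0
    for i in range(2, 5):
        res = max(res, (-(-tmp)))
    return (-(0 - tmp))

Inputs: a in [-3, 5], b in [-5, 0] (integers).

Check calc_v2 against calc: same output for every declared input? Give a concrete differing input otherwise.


There is a counterexample at a=1, b=0: 0 on one side, -1 on the other.
calc: tmp becomes -1; next cur becomes 0; next (min((b + cur), (a * b)) <= (-a)) evaluates to false; next tmp becomes 0; next res becomes 0; next at i=2:; next res becomes 0; next at i=3:; next res becomes 0; next at i=4:; next res becomes 0; next final value 0
calc_v2: aux becomes -1; next tmp becomes -1; next cur becomes 0; next (min((b + cur), (a * b)) <= (-a)) evaluates to false; next res becomes 0; next at i=2:; next res becomes 0; next at i=3:; next res becomes 0; next at i=4:; next res becomes 0; next final value -1
verdict: not equivalent; witness: a=1, b=0


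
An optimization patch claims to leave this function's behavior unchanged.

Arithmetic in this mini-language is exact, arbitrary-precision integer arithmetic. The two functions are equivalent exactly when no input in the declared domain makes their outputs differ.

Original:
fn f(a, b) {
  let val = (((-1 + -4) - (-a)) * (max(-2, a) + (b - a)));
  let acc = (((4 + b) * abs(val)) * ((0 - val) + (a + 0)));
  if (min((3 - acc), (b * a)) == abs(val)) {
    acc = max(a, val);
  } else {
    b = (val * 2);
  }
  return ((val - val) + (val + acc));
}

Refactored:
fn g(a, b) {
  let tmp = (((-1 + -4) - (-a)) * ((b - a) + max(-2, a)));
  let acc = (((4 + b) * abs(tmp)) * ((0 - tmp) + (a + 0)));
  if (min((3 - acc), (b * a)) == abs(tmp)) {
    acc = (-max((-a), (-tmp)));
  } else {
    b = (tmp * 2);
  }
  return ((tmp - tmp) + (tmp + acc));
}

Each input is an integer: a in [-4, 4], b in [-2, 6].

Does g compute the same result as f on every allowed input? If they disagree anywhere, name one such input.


The rewrite breaks on a=-2, b=0, where the results are 0 and -2.
f: val := 0 | acc := 0 | (min((3 - acc), (b * a)) == abs(val)): true | acc := 0 | result 0
g: tmp := 0 | acc := 0 | (min((3 - acc), (b * a)) == abs(tmp)): true | acc := -2 | result -2
verdict: not equivalent; witness: a=-2, b=0


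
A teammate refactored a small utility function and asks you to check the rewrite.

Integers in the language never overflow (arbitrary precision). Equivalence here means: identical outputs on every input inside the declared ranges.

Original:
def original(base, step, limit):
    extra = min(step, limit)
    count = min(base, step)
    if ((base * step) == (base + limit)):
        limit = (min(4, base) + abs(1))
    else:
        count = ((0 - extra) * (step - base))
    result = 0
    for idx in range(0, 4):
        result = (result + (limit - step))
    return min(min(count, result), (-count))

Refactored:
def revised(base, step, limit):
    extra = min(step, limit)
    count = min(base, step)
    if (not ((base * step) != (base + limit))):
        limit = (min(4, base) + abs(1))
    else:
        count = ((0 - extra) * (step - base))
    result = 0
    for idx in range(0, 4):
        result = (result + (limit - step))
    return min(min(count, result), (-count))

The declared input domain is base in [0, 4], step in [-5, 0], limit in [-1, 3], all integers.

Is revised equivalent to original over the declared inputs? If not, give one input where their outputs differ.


Although boolean connective usage differs, and comparison usage differs, 150/150 inputs agree.
verdict: equivalent


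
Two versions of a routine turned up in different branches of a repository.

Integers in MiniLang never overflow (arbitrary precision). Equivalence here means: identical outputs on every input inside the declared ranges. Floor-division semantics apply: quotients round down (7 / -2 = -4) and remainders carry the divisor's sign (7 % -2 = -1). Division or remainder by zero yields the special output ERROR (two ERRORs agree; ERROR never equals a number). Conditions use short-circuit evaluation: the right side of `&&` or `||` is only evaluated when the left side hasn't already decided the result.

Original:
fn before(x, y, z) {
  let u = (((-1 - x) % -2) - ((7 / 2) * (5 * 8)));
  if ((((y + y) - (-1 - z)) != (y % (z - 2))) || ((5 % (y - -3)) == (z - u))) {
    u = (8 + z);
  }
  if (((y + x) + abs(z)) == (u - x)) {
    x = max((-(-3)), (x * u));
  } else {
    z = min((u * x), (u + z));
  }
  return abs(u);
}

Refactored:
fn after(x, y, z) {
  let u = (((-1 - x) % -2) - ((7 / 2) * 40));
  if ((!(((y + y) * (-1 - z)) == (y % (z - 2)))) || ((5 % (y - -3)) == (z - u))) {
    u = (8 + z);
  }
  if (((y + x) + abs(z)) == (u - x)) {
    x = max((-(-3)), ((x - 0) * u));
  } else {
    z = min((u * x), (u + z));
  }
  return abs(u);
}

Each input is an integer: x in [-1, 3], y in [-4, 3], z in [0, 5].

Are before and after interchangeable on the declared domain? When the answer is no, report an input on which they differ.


The rewrite breaks on x=-1, y=-3, z=5, where the results are ERROR and 13.
before: u becomes -120; next hits division by zero so the output is ERROR
after: u becomes -120; next ((!(((y + y) * (-1 - z)) == (y % (z - 2)))) || ((5 % (y - -3)) == (z - u))) evaluates to true; next u becomes 13; next (((y + x) + abs(z)) == (u - x)) evaluates to false; next z becomes -13; next final value 13
verdict: not equivalent; witness: x=-1, y=-3, z=5


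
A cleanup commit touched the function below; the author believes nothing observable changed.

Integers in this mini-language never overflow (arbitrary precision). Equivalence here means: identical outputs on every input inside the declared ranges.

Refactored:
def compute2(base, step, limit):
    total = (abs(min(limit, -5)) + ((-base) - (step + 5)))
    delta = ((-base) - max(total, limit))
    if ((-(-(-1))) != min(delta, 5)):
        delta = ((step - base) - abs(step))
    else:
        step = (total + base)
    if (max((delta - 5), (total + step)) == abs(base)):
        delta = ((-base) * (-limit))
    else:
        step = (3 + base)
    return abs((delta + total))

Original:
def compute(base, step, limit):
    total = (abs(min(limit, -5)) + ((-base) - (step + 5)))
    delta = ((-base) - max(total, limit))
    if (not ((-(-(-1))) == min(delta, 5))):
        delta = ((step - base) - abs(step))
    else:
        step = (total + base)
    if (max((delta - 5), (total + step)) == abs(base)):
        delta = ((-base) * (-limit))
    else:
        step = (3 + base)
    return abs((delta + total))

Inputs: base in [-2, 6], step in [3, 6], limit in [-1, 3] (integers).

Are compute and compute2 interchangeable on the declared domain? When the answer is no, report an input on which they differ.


Side by side, the visible changes include: comparison usage differs; and boolean connective usage differs.
One worked example (base=6, step=3, limit=3) — compute: total := -9 | delta := -9 | (not ((-(-(-1))) == min(delta, 5))): true | delta := -6 | (max((delta - 5), (total + step)) == abs(base)): false | step := 9 | result 15; compute2: total := -9 | delta := -9 | ((-(-(-1))) != min(delta, 5)): true | delta := -6 | (max((delta - 5), (total + step)) == abs(base)): false | step := 9 | result 15; agreement on 15.
Across all 180 domain points the two functions coincide.
verdict: equivalent


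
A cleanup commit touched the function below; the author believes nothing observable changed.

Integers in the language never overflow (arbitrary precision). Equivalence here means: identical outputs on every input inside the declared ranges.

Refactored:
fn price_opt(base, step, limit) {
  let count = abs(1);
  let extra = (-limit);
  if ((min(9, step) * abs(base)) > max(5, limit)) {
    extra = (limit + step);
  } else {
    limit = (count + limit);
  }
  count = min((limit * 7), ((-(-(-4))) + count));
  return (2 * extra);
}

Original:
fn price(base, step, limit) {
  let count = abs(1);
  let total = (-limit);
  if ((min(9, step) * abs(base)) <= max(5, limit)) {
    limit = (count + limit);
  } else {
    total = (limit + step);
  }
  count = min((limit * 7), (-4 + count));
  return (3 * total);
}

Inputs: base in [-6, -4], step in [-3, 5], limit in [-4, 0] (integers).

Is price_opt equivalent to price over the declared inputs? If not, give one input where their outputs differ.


Not equivalent: base=-6, step=-3, limit=-4 separates them (12 vs 8).
price: count := 1 | total := 4 | ((min(9, step) * abs(base)) <= max(5, limit)): true | limit := -3 | count := -21 | result 12
price_opt: count := 1 | extra := 4 | ((min(9, step) * abs(base)) > max(5, limit)): false | limit := -3 | count := -21 | result 8
verdict: not equivalent; witness: base=-6, step=-3, limit=-4


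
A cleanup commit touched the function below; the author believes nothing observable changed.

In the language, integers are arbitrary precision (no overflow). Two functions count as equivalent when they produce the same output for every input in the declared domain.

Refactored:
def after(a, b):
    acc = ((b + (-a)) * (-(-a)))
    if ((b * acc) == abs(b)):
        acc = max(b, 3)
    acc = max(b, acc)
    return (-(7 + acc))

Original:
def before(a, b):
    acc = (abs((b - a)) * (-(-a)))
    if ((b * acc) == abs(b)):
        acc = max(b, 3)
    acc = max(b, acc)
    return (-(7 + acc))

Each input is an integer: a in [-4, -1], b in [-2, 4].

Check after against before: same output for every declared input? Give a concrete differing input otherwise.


Not equivalent: a=-1, b=-2 separates them (-10 vs -8).
before: acc becomes -1; next ((b * acc) == abs(b)) evaluates to true; next acc becomes 3; next acc becomes 3; next final value -10
after: acc becomes 1; next ((b * acc) == abs(b)) evaluates to false; next acc becomes 1; next final value -8
verdict: not equivalent; witness: a=-1, b=-2


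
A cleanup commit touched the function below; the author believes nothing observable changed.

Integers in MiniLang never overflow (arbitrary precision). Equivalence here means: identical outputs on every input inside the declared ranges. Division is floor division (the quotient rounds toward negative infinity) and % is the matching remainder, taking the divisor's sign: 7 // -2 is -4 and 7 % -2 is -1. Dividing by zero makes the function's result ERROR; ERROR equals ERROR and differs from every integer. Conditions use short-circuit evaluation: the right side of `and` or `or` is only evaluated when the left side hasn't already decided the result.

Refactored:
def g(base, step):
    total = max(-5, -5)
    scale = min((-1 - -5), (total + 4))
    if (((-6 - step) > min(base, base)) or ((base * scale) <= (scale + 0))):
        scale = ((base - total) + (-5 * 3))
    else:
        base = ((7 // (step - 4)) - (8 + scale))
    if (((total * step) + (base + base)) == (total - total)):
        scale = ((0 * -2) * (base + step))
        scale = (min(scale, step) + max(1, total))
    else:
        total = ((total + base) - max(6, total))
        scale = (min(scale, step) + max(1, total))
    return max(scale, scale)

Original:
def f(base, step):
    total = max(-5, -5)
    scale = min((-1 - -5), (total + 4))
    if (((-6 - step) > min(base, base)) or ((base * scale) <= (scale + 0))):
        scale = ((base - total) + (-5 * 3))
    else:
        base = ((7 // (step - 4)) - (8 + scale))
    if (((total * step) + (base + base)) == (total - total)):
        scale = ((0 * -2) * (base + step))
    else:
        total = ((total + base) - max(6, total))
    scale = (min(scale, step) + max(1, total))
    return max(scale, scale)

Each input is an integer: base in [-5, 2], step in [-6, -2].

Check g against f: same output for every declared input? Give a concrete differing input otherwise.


The two are interchangeable: arithmetic usage differs, and min/max/abs usage differs, and statement counts differ, and constant usage differs, and every declared input agrees.
Spot check at base=-4, step=-4 — f: total becomes -5; next scale becomes -1; next (((-6 - step) > min(base, base)) or ((base * scale) <= (scale + 0))) evaluates to true; next scale becomes -14; next (((total * step) + (base + base)) == (total - total)) evaluates to false; next total becomes -15; next scale becomes -13; next final value -13. g: total becomes -5; next scale becomes -1; next (((-6 - step) > min(base, base)) or ((base * scale) <= (scale + 0))) evaluates to true; next scale becomes -14; next (((total * step) + (base + base)) == (total - total)) evaluates to false; next total becomes -15; next scale becomes -13; next final value -13. Both give -13.
Every one of the 40 inputs gives matching results.
verdict: equivalent


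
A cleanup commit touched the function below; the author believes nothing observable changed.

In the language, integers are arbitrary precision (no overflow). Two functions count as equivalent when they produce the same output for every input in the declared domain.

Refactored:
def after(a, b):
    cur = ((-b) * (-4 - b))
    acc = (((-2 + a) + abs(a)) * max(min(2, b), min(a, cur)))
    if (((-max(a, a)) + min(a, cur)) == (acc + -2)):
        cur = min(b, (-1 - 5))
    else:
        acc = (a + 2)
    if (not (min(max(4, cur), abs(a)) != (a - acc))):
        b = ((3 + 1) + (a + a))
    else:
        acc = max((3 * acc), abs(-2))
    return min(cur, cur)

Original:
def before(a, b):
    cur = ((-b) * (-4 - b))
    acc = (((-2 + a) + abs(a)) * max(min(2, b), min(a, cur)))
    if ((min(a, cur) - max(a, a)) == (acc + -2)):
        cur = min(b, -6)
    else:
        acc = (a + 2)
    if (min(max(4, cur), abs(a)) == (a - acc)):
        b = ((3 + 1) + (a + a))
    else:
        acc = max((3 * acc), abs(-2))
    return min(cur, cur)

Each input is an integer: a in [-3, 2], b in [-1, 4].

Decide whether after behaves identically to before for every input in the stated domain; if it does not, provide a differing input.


The two versions differ — the changes include constant usage differs, plus comparison usage differs, plus arithmetic usage differs, plus boolean connective usage differs.
Spot check at a=-3, b=3 — before: cur := 21 | acc := -4 | ((min(a, cur) - max(a, a)) == (acc + -2)): false | acc := -1 | (min(max(4, cur), abs(a)) == (a - acc)): false | acc := 2 | result 21. after: cur := 21 | acc := -4 | (((-max(a, a)) + min(a, cur)) == (acc + -2)): false | acc := -1 | (not (min(max(4, cur), abs(a)) != (a - acc))): false | acc := 2 | result 21. Both give 21.
Across all 36 domain points the two functions coincide.
verdict: equivalent


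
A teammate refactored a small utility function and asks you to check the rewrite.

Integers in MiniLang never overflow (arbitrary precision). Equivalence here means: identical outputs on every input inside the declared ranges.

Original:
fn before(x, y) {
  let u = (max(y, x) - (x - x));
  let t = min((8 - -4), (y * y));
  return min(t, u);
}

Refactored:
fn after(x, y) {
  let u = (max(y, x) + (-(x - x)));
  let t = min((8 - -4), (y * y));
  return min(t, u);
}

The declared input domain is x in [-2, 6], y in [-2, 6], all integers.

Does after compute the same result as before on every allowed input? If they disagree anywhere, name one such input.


This is a faithful refactor — arithmetic usage differs, but the computed results match everywhere.
As a probe, take x=5, y=6: before runs u := 6 | t := 12 | result 6; after runs u := 6 | t := 12 | result 6; both end at 6.
Every one of the 81 inputs gives matching results.
verdict: equivalent


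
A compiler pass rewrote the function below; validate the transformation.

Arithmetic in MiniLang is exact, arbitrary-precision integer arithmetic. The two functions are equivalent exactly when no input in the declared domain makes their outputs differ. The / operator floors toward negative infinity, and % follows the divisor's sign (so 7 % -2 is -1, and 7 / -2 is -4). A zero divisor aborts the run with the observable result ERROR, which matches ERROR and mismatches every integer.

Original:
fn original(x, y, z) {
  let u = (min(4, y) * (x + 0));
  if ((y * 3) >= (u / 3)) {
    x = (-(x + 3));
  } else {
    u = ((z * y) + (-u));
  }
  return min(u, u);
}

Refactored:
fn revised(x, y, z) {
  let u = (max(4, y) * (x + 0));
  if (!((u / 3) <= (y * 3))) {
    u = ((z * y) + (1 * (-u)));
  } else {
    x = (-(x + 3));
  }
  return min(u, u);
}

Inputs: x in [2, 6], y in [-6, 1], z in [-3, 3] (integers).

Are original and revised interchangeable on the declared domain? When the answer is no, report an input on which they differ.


Try x=2, y=-6, z=-3.
original: u = -12; ((y * 3) >= (u / 3)) -> false; u = 30; return 30
revised: u = 8; (!((u / 3) <= (y * 3))) -> true; u = 10; return 10
30 vs 10 — the two versions disagree here.
verdict: not equivalent; witness: x=2, y=-6, z=-3


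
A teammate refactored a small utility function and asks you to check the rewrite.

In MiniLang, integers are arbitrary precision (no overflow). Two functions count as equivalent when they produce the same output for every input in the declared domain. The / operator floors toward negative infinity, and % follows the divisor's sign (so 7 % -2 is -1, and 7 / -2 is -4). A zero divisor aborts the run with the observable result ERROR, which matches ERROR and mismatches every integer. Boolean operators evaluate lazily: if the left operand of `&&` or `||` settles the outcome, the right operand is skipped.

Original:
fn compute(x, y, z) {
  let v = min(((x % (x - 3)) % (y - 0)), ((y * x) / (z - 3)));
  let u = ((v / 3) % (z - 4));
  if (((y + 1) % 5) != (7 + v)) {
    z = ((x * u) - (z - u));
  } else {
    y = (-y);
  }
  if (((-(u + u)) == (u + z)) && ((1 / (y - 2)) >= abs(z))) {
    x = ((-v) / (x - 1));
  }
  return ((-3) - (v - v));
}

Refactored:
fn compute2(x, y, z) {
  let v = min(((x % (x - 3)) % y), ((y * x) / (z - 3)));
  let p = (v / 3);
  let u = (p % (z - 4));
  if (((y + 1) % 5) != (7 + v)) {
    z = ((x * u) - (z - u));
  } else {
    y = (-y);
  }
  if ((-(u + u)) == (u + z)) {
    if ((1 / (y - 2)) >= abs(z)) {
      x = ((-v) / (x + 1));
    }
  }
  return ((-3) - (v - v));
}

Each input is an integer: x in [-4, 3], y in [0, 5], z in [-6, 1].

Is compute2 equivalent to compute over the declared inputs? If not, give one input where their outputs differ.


These are not equivalent — on x=-1, y=3, z=0 the outputs split (-3 vs ERROR).
compute: v becomes 1; next u becomes 0; next (((y + 1) % 5) != (7 + v)) evaluates to true; next z becomes 0; next (((-(u + u)) == (u + z)) && ((1 / (y - 2)) >= abs(z))) evaluates to true; next x becomes 0; next final value -3
compute2: v becomes 1; next p becomes 0; next u becomes 0; next (((y + 1) % 5) != (7 + v)) evaluates to true; next z becomes 0; next ((-(u + u)) == (u + z)) evaluates to true; next ((1 / (y - 2)) >= abs(z)) evaluates to true; next hits division by zero so the output is ERROR
verdict: not equivalent; witness: x=-1, y=3, z=0


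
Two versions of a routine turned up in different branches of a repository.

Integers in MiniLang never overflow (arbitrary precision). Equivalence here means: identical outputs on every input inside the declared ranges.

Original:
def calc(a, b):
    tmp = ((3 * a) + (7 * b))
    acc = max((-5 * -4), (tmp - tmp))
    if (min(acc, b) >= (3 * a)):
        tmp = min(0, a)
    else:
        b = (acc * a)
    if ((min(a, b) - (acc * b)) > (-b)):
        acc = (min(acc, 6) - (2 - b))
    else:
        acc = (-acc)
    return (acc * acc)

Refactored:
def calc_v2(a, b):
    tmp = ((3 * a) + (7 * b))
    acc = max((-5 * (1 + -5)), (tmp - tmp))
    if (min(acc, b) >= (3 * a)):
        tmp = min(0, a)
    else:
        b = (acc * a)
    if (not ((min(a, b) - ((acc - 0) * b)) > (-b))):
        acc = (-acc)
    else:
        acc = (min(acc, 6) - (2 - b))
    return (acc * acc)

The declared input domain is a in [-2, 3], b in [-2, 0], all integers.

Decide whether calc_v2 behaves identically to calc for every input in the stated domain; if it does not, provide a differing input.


Changes here: constant usage differs, and boolean connective usage differs, and arithmetic usage differs; the full 18-point sweep finds no disagreement.
verdict: equivalent


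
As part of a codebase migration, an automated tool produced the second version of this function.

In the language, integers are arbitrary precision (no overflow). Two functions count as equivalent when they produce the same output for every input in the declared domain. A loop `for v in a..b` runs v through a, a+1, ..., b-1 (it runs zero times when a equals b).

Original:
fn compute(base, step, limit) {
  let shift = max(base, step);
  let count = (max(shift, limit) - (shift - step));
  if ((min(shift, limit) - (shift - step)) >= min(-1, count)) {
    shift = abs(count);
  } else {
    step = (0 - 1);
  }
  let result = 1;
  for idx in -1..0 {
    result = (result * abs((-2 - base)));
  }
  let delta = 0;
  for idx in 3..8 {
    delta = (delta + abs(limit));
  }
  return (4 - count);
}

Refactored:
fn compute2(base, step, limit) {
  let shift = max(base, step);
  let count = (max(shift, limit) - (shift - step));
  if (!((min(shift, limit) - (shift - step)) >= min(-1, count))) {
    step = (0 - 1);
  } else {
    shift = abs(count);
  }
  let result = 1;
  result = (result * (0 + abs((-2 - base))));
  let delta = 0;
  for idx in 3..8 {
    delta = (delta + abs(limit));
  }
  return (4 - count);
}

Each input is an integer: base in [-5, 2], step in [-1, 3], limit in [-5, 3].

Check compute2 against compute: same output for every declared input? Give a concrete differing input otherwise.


This is a faithful refactor — constant usage differs, and boolean connective usage differs, and loop structure differs, and arithmetic usage differs, and statement counts differ, but the computed results match everywhere.
Spot check at base=2, step=0, limit=1 — compute: shift becomes 2; next count becomes 0; next ((min(shift, limit) - (shift - step)) >= min(-1, count)) evaluates to true; next shift becomes 0; next result becomes 1; next at idx=-1:; next result becomes 4; next delta becomes 0; next at idx=3:; next delta becomes 1; next at idx=4:; next delta becomes 2; next at idx=5:; next delta becomes 3; next at idx=6:; next delta becomes 4; next at idx=7:; next delta becomes 5; next final value 4. compute2: shift becomes 2; next count becomes 0; next (!((min(shift, limit) - (shift - step)) >= min(-1, count))) evaluates to false; next shift becomes 0; next result becomes 1; next result becomes 4; next delta becomes 0; next at idx=3:; next delta becomes 1; next at idx=4:; next delta becomes 2; next at idx=5:; next delta becomes 3; next at idx=6:; next delta becomes 4; next at idx=7:; next delta becomes 5; next final value 4. Both give 4.
An exhaustive pass over the 360 declared inputs shows identical outputs.
verdict: equivalent


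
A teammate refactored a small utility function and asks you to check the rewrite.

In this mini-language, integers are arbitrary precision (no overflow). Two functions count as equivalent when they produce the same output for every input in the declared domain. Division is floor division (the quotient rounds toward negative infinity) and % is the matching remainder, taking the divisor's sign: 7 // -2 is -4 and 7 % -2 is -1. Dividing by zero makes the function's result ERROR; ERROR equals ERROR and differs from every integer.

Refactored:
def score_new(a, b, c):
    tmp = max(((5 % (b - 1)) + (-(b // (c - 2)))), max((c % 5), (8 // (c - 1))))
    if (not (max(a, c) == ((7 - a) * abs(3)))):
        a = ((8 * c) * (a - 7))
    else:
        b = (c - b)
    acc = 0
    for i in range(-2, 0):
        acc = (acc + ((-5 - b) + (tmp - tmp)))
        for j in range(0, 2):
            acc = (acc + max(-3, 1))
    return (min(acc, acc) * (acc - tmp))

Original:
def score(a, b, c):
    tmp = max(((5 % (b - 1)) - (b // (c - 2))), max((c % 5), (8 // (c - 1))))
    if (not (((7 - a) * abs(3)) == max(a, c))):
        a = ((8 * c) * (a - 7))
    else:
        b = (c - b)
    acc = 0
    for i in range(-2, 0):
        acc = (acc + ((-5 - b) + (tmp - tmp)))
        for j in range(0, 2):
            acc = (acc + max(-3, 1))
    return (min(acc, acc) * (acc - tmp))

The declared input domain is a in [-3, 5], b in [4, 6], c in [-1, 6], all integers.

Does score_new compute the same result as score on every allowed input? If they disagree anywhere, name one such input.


The two are interchangeable: arithmetic usage differs, and every declared input agrees.
Spot check at a=-1, b=5, c=1 — score: a zero divisor aborts: ERROR. score_new: a zero divisor aborts: ERROR. Both give ERROR.
Sweeping the whole domain (216 inputs) finds no disagreement.
verdict: equivalent


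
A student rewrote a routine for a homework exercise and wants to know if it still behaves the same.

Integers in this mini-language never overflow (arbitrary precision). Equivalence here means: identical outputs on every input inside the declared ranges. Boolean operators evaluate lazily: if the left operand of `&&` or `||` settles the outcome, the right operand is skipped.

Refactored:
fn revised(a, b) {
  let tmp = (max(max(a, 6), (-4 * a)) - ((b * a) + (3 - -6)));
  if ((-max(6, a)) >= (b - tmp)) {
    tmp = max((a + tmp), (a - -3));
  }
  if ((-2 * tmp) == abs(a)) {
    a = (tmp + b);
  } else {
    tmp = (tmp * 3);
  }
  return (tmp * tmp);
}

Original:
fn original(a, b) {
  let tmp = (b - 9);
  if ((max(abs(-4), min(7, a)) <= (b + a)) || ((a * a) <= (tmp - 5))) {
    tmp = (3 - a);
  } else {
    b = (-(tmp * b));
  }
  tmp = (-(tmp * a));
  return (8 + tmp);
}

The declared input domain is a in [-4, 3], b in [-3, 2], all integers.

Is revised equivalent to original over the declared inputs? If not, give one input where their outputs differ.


These are not equivalent — on a=-4, b=-3 the outputs split (-40 vs 225).
original: tmp = -12; ((max(abs(-4), min(7, a)) <= (b + a)) || ((a * a) <= (tmp - 5))) -> false; b = -36; tmp = -48; return -40
revised: tmp = -5; ((-max(6, a)) >= (b - tmp)) -> false; ((-2 * tmp) == abs(a)) -> false; tmp = -15; return 225
verdict: not equivalent; witness: a=-4, b=-3


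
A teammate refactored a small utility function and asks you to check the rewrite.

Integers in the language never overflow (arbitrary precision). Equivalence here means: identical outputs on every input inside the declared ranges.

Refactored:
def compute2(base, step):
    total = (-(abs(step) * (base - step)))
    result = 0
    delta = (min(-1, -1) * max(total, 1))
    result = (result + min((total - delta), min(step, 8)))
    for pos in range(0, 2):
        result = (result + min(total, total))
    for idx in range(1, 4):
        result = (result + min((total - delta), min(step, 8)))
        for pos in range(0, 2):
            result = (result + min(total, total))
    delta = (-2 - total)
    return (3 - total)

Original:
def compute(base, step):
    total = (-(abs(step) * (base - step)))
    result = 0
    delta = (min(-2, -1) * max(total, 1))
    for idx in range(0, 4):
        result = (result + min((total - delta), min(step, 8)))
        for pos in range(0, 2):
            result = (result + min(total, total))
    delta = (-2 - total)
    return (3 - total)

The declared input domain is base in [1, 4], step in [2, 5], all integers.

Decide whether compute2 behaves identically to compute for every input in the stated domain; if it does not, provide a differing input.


The suspicious edit (`-2` became `-1`) never changes the result for any input inside the declared domain.
As a probe, take base=2, step=2: compute runs total = 0; result = 0; delta = -2; [idx=0]; result = 2; [pos=0]; result = 2; [pos=1]; result = 2; [idx=1]; result = 4; [pos=0]; result = 4; [pos=1]; result = 4; [idx=2]; result = 6; [pos=0]; result = 6; [pos=1]; result = 6; [idx=3]; result = 8; [pos=0]; result = 8; [pos=1]; result = 8; delta = -2; return 3; compute2 runs total = 0; result = 0; delta = -1; result = 1; [pos=0]; result = 1; [pos=1]; result = 1; [idx=1]; result = 2; [pos=0]; result = 2; [pos=1]; result = 2; [idx=2]; result = 3; [pos=0]; result = 3; [pos=1]; result = 3; [idx=3]; result = 4; [pos=0]; result = 4; [pos=1]; result = 4; delta = -2; return 3; both end at 3.
Sweeping the whole domain (16 inputs) finds no disagreement.
verdict: equivalent
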